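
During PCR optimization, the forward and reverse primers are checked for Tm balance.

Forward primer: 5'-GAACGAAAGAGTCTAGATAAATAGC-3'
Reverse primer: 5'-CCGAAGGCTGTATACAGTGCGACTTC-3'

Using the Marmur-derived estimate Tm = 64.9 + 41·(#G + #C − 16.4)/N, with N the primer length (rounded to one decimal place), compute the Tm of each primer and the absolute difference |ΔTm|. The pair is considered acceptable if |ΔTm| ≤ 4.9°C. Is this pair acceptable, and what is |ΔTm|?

|ΔTm| = 8.3°C; the pair is not acceptable.

Forward: G+C = 9, N = 25 → Tm = 64.9 + 41·(9 − 16.4)/25 = 52.8°C.
Reverse: G+C = 14, N = 26 → Tm = 64.9 + 41·(14 − 16.4)/26 = 61.1°C.
|ΔTm| = |52.8 − 61.1| = 8.3°C, > 4.9°C.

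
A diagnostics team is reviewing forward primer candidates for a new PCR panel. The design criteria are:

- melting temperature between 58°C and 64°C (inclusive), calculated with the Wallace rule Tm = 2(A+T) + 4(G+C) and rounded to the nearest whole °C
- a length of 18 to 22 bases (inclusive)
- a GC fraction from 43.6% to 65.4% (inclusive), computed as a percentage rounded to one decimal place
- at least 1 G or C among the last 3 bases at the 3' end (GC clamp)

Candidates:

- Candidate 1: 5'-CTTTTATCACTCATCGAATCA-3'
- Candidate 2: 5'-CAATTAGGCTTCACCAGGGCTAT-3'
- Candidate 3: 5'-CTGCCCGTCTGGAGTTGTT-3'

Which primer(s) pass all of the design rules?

Candidate 3 only.

Candidate 1 (21 nt, A=6 T=8 G=1 C=6): Tm = 2·14 + 4·7 = 56°C, outside 58–64°C ✗; length 21 ✓; GC 7/21 = 33.3%, outside 43.6–65.4% ✗; 3' end TCA has 1 G/C ✓ — fails.
Candidate 2 (23 nt, A=6 T=6 G=5 C=6): Tm = 2·12 + 4·11 = 68°C, outside 58–64°C ✗; length 23, outside 18–22 ✗; GC 11/23 = 47.8% ✓; 3' end TAT has 0 G/C, need ≥1 ✗ — fails.
Candidate 3 (19 nt, A=1 T=7 G=6 C=5): Tm = 2·8 + 4·11 = 60°C ✓; length 19 ✓; GC 11/19 = 57.9% ✓; 3' end GTT has 1 G/C ✓ — passes.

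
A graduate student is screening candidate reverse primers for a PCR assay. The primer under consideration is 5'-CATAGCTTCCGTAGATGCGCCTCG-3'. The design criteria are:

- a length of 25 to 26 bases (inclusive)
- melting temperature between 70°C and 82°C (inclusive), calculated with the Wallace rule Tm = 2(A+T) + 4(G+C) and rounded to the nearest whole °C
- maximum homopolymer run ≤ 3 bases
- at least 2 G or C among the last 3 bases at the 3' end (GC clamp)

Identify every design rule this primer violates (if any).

Fails: length.

Base counts: A=4, T=6, G=6, C=8 (length 24).
length: length 24, outside 25–26 ✗
Tm: Tm = 2·10 + 4·14 = 76°C ✓
homopolymer run: longest run = 2 ✓
GC clamp: 3' end TCG has 2 G/C ✓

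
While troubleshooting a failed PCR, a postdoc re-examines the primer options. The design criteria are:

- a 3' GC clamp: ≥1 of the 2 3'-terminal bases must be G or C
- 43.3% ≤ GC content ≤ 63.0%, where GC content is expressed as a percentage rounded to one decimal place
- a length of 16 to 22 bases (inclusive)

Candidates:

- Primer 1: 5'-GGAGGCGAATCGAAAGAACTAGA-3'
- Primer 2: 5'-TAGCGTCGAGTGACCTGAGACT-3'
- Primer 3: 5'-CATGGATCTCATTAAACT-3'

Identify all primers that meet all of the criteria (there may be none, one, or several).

Primer 2 only.

Primer 1 (23 nt, A=10 T=2 G=8 C=3): 3' end GA has 1 G/C ✓; GC 11/23 = 47.8% ✓; length 23, outside 16–22 ✗ — fails.
Primer 2 (22 nt, A=5 T=5 G=7 C=5): 3' end CT has 1 G/C ✓; GC 12/22 = 54.5% ✓; length 22 ✓ — passes.
Primer 3 (18 nt, A=6 T=6 G=2 C=4): 3' end CT has 1 G/C ✓; GC 6/18 = 33.3%, outside 43.3–63.0% ✗; length 18 ✓ — fails.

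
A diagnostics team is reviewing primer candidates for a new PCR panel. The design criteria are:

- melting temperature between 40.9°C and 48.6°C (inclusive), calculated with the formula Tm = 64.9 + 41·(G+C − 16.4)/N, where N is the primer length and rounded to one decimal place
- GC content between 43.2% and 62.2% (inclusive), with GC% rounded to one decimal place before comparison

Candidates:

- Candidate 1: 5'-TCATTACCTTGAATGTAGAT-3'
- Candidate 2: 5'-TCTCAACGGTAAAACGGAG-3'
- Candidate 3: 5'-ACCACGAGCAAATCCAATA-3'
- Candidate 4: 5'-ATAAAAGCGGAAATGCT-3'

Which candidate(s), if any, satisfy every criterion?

Candidate 1 (20 nt, A=6 T=8 G=3 C=3): Tm = 64.9 + 41·(6 − 16.4)/20 = 43.6°C ✓; GC 6/20 = 30.0%, outside 43.2–62.2% ✗ — fails.
Candidate 2 (19 nt, A=7 T=3 G=5 C=4): Tm = 64.9 + 41·(9 − 16.4)/19 = 48.9°C, outside 40.9–48.6°C ✗; GC 9/19 = 47.4% ✓ — fails.
Candidate 3 (19 nt, A=9 T=2 G=2 C=6): Tm = 64.9 + 41·(8 − 16.4)/19 = 46.8°C ✓; GC 8/19 = 42.1%, outside 43.2–62.2% ✗ — fails.
Candidate 4 (17 nt, A=8 T=3 G=4 C=2): Tm = 64.9 + 41·(6 − 16.4)/17 = 39.8°C, outside 40.9–48.6°C ✗; GC 6/17 = 35.3%, outside 43.2–62.2% ✗ — fails.

None of the candidates satisfy all criteria.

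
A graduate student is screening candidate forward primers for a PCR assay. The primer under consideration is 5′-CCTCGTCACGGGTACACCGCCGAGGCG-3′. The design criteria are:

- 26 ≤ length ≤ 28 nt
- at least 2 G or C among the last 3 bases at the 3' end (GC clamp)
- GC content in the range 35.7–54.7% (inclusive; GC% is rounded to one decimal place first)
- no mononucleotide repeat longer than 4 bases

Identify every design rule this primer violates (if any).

Fails: GC content.

Base counts: A=4, T=3, G=9, C=11 (length 27).
length: length 27 ✓
GC clamp: 3' end GCG has 3 G/C ✓
GC content: GC 20/27 = 74.1%, outside 35.7–54.7% ✗
homopolymer run: longest run = 3 ✓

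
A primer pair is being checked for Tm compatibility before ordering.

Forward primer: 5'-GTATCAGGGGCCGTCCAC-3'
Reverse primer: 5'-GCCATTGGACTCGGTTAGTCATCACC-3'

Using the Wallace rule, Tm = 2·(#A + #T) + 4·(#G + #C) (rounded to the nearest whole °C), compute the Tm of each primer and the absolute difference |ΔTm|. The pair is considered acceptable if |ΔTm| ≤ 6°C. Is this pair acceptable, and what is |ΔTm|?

Forward: A=3 T=3 G=6 C=6 → Tm = 2·6 + 4·12 = 60°C.
Reverse: A=5 T=7 G=6 C=8 → Tm = 2·12 + 4·14 = 80°C.
|ΔTm| = |60 − 80| = 20°C, > 6°C.

|ΔTm| = 20°C; the pair is not acceptable.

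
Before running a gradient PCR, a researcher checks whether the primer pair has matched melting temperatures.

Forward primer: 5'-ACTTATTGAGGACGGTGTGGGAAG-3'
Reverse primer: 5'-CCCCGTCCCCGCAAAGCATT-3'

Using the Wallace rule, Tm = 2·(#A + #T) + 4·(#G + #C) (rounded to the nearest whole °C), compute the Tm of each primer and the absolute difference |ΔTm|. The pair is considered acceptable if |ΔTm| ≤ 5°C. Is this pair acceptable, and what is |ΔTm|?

|ΔTm| = 6°C; the pair is not acceptable.

Forward: A=6 T=6 G=10 C=2 → Tm = 2·12 + 4·12 = 72°C.
Reverse: A=4 T=3 G=3 C=10 → Tm = 2·7 + 4·13 = 66°C.
|ΔTm| = |72 − 66| = 6°C, > 5°C.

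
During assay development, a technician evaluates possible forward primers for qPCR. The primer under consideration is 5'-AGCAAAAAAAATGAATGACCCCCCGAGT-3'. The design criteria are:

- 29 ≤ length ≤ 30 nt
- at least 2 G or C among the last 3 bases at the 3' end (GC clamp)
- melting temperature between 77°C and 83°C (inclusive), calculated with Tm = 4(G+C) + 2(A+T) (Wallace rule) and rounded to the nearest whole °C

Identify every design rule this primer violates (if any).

Fails: length, GC clamp.

Base counts: A=13, T=3, G=5, C=7 (length 28).
length: length 28, outside 29–30 ✗
GC clamp: 3' end AGT has 1 G/C, need ≥2 ✗
Tm: Tm = 2·16 + 4·12 = 80°C ✓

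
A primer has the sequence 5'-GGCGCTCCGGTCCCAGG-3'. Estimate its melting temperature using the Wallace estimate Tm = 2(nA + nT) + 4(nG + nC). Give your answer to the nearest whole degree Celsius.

Base counts: A=1, T=2, G=7, C=7 (length 17).
Tm = 2·(1+2) + 4·(7+7) = 2·3 + 4·14 = 6 + 56 = 62°C.

62°C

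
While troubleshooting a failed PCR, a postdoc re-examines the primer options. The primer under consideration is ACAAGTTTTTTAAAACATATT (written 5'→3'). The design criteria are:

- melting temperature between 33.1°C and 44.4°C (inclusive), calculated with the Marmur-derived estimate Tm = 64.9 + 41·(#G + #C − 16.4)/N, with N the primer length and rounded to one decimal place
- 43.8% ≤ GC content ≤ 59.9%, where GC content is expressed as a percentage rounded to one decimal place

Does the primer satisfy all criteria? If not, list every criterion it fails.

Fails: GC content.

Base counts: A=9, T=9, G=1, C=2 (length 21).
Tm: Tm = 64.9 + 41·(3 − 16.4)/21 = 38.7°C ✓
GC content: GC 3/21 = 14.3%, outside 43.8–59.9% ✗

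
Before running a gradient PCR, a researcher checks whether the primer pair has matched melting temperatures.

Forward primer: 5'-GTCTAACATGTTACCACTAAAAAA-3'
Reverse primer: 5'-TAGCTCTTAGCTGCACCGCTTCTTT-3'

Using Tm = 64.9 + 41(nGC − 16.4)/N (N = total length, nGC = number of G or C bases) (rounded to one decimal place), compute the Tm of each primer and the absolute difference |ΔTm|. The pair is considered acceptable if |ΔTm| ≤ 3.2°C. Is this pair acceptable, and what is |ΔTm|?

|ΔTm| = 8.9°C; the pair is not acceptable.

Forward: G+C = 7, N = 24 → Tm = 64.9 + 41·(7 − 16.4)/24 = 48.8°C.
Reverse: G+C = 12, N = 25 → Tm = 64.9 + 41·(12 − 16.4)/25 = 57.7°C.
|ΔTm| = |48.8 − 57.7| = 8.9°C, > 3.2°C.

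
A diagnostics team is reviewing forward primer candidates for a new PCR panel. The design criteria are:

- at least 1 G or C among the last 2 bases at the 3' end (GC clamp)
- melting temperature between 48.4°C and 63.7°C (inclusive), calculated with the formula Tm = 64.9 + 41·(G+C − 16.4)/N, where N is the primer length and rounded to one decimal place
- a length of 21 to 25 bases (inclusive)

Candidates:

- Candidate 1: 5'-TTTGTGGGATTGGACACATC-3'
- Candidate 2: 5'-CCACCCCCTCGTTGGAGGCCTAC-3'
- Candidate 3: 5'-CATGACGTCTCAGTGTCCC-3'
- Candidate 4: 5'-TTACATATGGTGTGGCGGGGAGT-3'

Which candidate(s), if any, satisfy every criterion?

Candidate 4 only.

Candidate 1 (20 nt, A=4 T=7 G=6 C=3): 3' end TC has 1 G/C ✓; Tm = 64.9 + 41·(9 − 16.4)/20 = 49.7°C ✓; length 20, outside 21–25 ✗ — fails.
Candidate 2 (23 nt, A=3 T=4 G=5 C=11): 3' end AC has 1 G/C ✓; Tm = 64.9 + 41·(16 − 16.4)/23 = 64.2°C, outside 48.4–63.7°C ✗; length 23 ✓ — fails.
Candidate 3 (19 nt, A=3 T=5 G=4 C=7): 3' end CC has 2 G/C ✓; Tm = 64.9 + 41·(11 − 16.4)/19 = 53.2°C ✓; length 19, outside 21–25 ✗ — fails.
Candidate 4 (23 nt, A=4 T=7 G=10 C=2): 3' end GT has 1 G/C ✓; Tm = 64.9 + 41·(12 − 16.4)/23 = 57.1°C ✓; length 23 ✓ — passes.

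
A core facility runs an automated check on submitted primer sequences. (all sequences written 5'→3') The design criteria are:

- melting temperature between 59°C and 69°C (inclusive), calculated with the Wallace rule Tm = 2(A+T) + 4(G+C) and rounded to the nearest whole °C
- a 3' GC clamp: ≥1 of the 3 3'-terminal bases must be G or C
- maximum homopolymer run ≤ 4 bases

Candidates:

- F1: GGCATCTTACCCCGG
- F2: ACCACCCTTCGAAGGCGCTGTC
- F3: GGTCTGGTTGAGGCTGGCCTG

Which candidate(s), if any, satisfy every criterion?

None of the candidates satisfy all criteria.

F1 (15 nt, A=2 T=3 G=4 C=6): Tm = 2·5 + 4·10 = 50°C, outside 59–69°C ✗; 3' end CGG has 3 G/C ✓; longest run = 4 ✓ — fails.
F2 (22 nt, A=4 T=4 G=5 C=9): Tm = 2·8 + 4·14 = 72°C, outside 59–69°C ✗; 3' end GTC has 2 G/C ✓; longest run = 3 ✓ — fails.
F3 (21 nt, A=1 T=6 G=10 C=4): Tm = 2·7 + 4·14 = 70°C, outside 59–69°C ✗; 3' end CTG has 2 G/C ✓; longest run = 2 ✓ — fails.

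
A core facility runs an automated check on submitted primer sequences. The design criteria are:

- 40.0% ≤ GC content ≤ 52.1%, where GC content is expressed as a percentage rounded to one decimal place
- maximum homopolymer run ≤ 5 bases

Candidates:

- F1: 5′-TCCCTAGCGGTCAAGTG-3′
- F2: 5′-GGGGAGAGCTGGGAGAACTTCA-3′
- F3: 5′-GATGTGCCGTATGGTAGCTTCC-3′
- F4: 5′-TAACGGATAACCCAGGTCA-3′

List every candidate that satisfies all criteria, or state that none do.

F4 only.

F1 (17 nt, A=3 T=4 G=5 C=5): GC 10/17 = 58.8%, outside 40.0–52.1% ✗; longest run = 3 ✓ — fails.
F2 (22 nt, A=6 T=3 G=10 C=3): GC 13/22 = 59.1%, outside 40.0–52.1% ✗; longest run = 4 ✓ — fails.
F3 (22 nt, A=3 T=7 G=7 C=5): GC 12/22 = 54.5%, outside 40.0–52.1% ✗; longest run = 2 ✓ — fails.
F4 (19 nt, A=7 T=3 G=4 C=5): GC 9/19 = 47.4% ✓; longest run = 3 ✓ — passes.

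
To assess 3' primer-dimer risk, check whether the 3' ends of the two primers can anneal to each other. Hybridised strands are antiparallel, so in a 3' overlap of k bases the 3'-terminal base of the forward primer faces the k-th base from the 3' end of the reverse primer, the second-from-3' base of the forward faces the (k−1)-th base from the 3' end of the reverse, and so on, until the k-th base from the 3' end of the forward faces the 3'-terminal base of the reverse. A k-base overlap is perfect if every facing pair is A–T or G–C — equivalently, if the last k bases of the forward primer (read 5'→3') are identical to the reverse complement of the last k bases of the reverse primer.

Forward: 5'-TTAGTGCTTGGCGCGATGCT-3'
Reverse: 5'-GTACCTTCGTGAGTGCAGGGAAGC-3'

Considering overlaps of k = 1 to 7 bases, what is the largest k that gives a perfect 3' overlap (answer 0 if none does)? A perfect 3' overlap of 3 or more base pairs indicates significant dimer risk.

Last 7 bases (5'→3') — forward …CGATGCT, reverse …GGGAAGC.
Reverse complement of the reverse primer's last 7 bases: GCTTCCC; its first k bases are the reverse complement of the reverse primer's last k bases, so a perfect k-base overlap needs the forward primer's last k bases to equal them.
Comparing (forward last k vs required): k=1: T vs G ✗; k=2: CT vs GC ✗; k=3: GCT vs GCT ✓; k=4: TGCT vs GCTT ✗; k=5: ATGCT vs GCTTC ✗; k=6: GATGCT vs GCTTCC ✗; k=7: CGATGCT vs GCTTCCC ✗.
Only k = 3 is perfect, so the longest perfect 3' overlap is 3.

Longest perfect overlap: 3 complementary base pairs; significant dimer risk (threshold 3).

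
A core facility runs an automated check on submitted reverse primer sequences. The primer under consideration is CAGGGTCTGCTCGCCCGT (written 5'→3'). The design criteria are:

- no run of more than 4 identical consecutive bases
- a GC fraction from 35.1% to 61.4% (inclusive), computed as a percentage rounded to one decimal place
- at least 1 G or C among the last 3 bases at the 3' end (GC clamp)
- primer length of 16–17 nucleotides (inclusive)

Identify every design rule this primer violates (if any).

Base counts: A=1, T=4, G=6, C=7 (length 18).
homopolymer run: longest run = 3 ✓
GC content: GC 13/18 = 72.2%, outside 35.1–61.4% ✗
GC clamp: 3' end CGT has 2 G/C ✓
length: length 18, outside 16–17 ✗

Fails: GC content, length.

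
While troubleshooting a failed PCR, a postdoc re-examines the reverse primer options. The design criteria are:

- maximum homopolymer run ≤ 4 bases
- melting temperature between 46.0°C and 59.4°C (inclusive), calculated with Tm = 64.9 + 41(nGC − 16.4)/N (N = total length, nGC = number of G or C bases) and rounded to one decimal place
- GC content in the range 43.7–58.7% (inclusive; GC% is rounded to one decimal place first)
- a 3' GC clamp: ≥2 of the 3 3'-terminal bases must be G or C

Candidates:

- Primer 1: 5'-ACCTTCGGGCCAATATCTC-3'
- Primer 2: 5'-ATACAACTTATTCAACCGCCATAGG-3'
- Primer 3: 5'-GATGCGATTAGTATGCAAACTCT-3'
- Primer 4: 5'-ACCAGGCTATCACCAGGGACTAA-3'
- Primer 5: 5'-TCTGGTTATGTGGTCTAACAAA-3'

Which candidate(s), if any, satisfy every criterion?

Primer 1 only.

Primer 1 (19 nt, A=4 T=5 G=3 C=7): longest run = 3 ✓; Tm = 64.9 + 41·(10 − 16.4)/19 = 51.1°C ✓; GC 10/19 = 52.6% ✓; 3' end CTC has 2 G/C ✓ — passes.
Primer 2 (25 nt, A=9 T=6 G=3 C=7): longest run = 2 ✓; Tm = 64.9 + 41·(10 − 16.4)/25 = 54.4°C ✓; GC 10/25 = 40.0%, outside 43.7–58.7% ✗; 3' end AGG has 2 G/C ✓ — fails.
Primer 3 (23 nt, A=7 T=7 G=5 C=4): longest run = 3 ✓; Tm = 64.9 + 41·(9 − 16.4)/23 = 51.7°C ✓; GC 9/23 = 39.1%, outside 43.7–58.7% ✗; 3' end TCT has 1 G/C, need ≥2 ✗ — fails.
Primer 4 (23 nt, A=8 T=3 G=5 C=7): longest run = 3 ✓; Tm = 64.9 + 41·(12 − 16.4)/23 = 57.1°C ✓; GC 12/23 = 52.2% ✓; 3' end TAA has 0 G/C, need ≥2 ✗ — fails.
Primer 5 (22 nt, A=6 T=8 G=5 C=3): longest run = 3 ✓; Tm = 64.9 + 41·(8 − 16.4)/22 = 49.2°C ✓; GC 8/22 = 36.4%, outside 43.7–58.7% ✗; 3' end AAA has 0 G/C, need ≥2 ✗ — fails.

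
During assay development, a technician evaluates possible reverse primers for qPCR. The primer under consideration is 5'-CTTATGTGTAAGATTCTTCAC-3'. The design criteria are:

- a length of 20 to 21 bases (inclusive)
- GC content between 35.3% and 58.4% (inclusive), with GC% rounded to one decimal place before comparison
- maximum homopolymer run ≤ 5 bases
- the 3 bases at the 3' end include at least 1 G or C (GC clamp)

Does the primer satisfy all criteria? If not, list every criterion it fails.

Fails: GC content.

Base counts: A=5, T=9, G=3, C=4 (length 21).
length: length 21 ✓
GC content: GC 7/21 = 33.3%, outside 35.3–58.4% ✗
homopolymer run: longest run = 2 ✓
GC clamp: 3' end CAC has 2 G/C ✓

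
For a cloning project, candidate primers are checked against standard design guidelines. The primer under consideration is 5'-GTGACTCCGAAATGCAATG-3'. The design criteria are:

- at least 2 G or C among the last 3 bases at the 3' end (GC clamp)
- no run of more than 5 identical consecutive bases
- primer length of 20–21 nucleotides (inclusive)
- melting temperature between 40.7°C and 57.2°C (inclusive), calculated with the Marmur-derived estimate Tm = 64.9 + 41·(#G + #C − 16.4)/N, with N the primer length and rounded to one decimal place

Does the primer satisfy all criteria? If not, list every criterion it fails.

Base counts: A=6, T=4, G=5, C=4 (length 19).
GC clamp: 3' end ATG has 1 G/C, need ≥2 ✗
homopolymer run: longest run = 3 ✓
length: length 19, outside 20–21 ✗
Tm: Tm = 64.9 + 41·(9 − 16.4)/19 = 48.9°C ✓

Fails: GC clamp, length.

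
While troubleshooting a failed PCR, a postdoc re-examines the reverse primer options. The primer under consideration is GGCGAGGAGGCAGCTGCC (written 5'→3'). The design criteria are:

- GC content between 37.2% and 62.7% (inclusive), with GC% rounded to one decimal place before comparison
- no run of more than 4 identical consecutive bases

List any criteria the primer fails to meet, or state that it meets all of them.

Base counts: A=3, T=1, G=9, C=5 (length 18).
GC content: GC 14/18 = 77.8%, outside 37.2–62.7% ✗
homopolymer run: longest run = 2 ✓

Fails: GC content.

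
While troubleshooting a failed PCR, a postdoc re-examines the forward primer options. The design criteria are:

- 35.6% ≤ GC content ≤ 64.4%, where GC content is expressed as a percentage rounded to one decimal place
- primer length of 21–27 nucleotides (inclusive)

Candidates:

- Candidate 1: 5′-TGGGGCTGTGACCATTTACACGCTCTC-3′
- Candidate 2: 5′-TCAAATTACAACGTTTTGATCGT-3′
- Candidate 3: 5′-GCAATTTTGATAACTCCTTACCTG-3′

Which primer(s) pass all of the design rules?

Candidate 1 and Candidate 3.

Candidate 1 (27 nt, A=4 T=8 G=7 C=8): GC 15/27 = 55.6% ✓; length 27 ✓ — passes.
Candidate 2 (23 nt, A=7 T=9 G=3 C=4): GC 7/23 = 30.4%, outside 35.6–64.4% ✗; length 23 ✓ — fails.
Candidate 3 (24 nt, A=6 T=9 G=3 C=6): GC 9/24 = 37.5% ✓; length 24 ✓ — passes.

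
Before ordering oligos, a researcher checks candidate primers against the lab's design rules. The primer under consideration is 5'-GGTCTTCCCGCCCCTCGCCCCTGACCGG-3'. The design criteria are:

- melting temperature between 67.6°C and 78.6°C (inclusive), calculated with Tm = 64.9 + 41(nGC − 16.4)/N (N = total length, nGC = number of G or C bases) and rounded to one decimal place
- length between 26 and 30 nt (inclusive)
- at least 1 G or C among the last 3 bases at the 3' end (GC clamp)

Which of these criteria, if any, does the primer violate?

Meets all criteria.

Base counts: A=1, T=5, G=7, C=15 (length 28).
Tm: Tm = 64.9 + 41·(22 − 16.4)/28 = 73.1°C ✓
length: length 28 ✓
GC clamp: 3' end CGG has 3 G/C ✓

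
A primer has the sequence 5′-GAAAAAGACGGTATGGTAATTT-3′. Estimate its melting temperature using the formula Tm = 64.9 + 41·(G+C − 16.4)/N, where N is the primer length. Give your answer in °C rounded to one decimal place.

47.4°C

Base counts: A=9, T=6, G=6, C=1; G+C = 7, N = 22.
Tm = 64.9 + 41·(7 − 16.4)/22 = 64.9 + -385.40/22 = 47.4°C.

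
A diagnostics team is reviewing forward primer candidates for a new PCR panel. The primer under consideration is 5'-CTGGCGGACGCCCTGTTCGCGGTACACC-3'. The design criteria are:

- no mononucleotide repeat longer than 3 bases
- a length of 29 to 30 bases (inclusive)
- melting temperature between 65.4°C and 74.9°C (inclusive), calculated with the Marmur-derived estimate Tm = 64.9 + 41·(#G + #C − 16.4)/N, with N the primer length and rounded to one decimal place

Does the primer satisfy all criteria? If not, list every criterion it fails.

Base counts: A=3, T=5, G=9, C=11 (length 28).
homopolymer run: longest run = 3 ✓
length: length 28, outside 29–30 ✗
Tm: Tm = 64.9 + 41·(20 − 16.4)/28 = 70.2°C ✓

Fails: length.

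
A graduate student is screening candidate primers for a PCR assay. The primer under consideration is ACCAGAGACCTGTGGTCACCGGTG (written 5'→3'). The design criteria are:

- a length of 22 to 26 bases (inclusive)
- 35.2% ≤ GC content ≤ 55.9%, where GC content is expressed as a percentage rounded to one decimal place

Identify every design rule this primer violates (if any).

Base counts: A=5, T=4, G=8, C=7 (length 24).
length: length 24 ✓
GC content: GC 15/24 = 62.5%, outside 35.2–55.9% ✗

Fails: GC content.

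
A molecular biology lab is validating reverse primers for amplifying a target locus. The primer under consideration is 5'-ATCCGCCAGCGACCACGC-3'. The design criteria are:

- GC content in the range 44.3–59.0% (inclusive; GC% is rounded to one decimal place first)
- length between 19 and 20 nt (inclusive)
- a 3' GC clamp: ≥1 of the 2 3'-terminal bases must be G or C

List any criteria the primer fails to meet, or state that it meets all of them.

Base counts: A=4, T=1, G=4, C=9 (length 18).
GC content: GC 13/18 = 72.2%, outside 44.3–59.0% ✗
length: length 18, outside 19–20 ✗
GC clamp: 3' end GC has 2 G/C ✓

Fails: GC content, length.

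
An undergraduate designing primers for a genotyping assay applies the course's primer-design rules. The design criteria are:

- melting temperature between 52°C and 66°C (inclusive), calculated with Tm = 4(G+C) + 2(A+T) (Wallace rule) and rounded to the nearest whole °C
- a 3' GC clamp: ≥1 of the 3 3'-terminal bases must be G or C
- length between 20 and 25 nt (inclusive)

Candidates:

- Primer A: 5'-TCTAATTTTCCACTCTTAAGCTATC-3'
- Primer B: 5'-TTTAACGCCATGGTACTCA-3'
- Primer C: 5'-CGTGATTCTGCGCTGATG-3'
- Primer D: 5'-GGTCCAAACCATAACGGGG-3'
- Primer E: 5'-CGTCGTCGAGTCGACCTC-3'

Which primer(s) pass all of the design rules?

Primer A only.

Primer A (25 nt, A=6 T=11 G=1 C=7): Tm = 2·17 + 4·8 = 66°C ✓; 3' end ATC has 1 G/C ✓; length 25 ✓ — passes.
Primer B (19 nt, A=5 T=6 G=3 C=5): Tm = 2·11 + 4·8 = 54°C ✓; 3' end TCA has 1 G/C ✓; length 19, outside 20–25 ✗ — fails.
Primer C (18 nt, A=2 T=6 G=6 C=4): Tm = 2·8 + 4·10 = 56°C ✓; 3' end ATG has 1 G/C ✓; length 18, outside 20–25 ✗ — fails.
Primer D (19 nt, A=6 T=2 G=6 C=5): Tm = 2·8 + 4·11 = 60°C ✓; 3' end GGG has 3 G/C ✓; length 19, outside 20–25 ✗ — fails.
Primer E (18 nt, A=2 T=4 G=5 C=7): Tm = 2·6 + 4·12 = 60°C ✓; 3' end CTC has 2 G/C ✓; length 18, outside 20–25 ✗ — fails.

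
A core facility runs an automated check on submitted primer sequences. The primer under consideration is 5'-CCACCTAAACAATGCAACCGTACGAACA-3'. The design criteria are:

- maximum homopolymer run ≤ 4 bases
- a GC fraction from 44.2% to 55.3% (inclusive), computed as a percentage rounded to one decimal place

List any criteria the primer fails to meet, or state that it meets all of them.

Base counts: A=12, T=3, G=3, C=10 (length 28).
homopolymer run: longest run = 3 ✓
GC content: GC 13/28 = 46.4% ✓

Meets all criteria.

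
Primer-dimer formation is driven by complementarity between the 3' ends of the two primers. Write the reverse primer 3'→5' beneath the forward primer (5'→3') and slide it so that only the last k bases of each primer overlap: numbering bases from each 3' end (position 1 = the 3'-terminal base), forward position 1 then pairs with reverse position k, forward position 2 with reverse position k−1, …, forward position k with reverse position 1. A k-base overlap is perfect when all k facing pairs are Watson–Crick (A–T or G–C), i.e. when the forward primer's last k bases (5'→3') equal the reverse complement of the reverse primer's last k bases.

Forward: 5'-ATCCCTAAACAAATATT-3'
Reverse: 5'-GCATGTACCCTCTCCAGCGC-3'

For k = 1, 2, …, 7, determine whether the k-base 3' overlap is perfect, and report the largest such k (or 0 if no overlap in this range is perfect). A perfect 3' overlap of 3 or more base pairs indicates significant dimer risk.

Last 7 bases (5'→3') — forward …AAATATT, reverse …CCAGCGC.
Reverse complement of the reverse primer's last 7 bases: GCGCTGG; its first k bases are the reverse complement of the reverse primer's last k bases, so a perfect k-base overlap needs the forward primer's last k bases to equal them.
Comparing (forward last k vs required): k=1: T vs G ✗; k=2: TT vs GC ✗; k=3: ATT vs GCG ✗; k=4: TATT vs GCGC ✗; k=5: ATATT vs GCGCT ✗; k=6: AATATT vs GCGCTG ✗; k=7: AAATATT vs GCGCTGG ✗.
No overlap length from 1 to 7 is perfect, so the longest perfect 3' overlap is 0.

Longest perfect overlap: 0 complementary base pairs; below the dimer-risk threshold (threshold 3).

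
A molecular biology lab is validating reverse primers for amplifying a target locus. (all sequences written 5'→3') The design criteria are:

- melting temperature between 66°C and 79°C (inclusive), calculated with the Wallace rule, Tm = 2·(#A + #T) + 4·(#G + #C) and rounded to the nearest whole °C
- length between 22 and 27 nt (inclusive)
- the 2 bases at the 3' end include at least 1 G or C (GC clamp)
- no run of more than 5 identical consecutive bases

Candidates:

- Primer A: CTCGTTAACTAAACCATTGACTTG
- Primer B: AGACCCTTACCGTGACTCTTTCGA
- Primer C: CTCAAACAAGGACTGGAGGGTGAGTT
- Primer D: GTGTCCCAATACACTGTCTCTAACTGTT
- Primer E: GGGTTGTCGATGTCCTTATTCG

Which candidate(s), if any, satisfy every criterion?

Primer A (24 nt, A=7 T=8 G=3 C=6): Tm = 2·15 + 4·9 = 66°C ✓; length 24 ✓; 3' end TG has 1 G/C ✓; longest run = 3 ✓ — passes.
Primer B (24 nt, A=5 T=7 G=4 C=8): Tm = 2·12 + 4·12 = 72°C ✓; length 24 ✓; 3' end GA has 1 G/C ✓; longest run = 3 ✓ — passes.
Primer C (26 nt, A=8 T=5 G=9 C=4): Tm = 2·13 + 4·13 = 78°C ✓; length 26 ✓; 3' end TT has 0 G/C, need ≥1 ✗; longest run = 3 ✓ — fails.
Primer D (28 nt, A=6 T=10 G=4 C=8): Tm = 2·16 + 4·12 = 80°C, outside 66–79°C ✗; length 28, outside 22–27 ✗; 3' end TT has 0 G/C, need ≥1 ✗; longest run = 3 ✓ — fails.
Primer E (22 nt, A=2 T=9 G=7 C=4): Tm = 2·11 + 4·11 = 66°C ✓; length 22 ✓; 3' end CG has 2 G/C ✓; longest run = 3 ✓ — passes.

Primer A, Primer B and Primer E.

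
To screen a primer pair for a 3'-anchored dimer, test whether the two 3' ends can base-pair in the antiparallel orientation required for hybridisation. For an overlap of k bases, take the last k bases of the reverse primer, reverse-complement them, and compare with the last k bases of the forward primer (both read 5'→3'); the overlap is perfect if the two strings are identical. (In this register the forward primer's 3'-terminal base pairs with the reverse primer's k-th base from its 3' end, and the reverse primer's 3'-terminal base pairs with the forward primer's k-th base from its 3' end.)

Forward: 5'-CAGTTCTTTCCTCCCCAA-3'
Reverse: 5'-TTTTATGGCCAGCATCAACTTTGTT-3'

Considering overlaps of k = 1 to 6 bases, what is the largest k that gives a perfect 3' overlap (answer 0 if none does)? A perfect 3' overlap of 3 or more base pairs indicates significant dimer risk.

Longest perfect overlap: 2 complementary base pairs; below the dimer-risk threshold (threshold 3).

Last 6 bases (5'→3') — forward …CCCCAA, reverse …TTTGTT.
Reverse complement of the reverse primer's last 6 bases: AACAAA; its first k bases are the reverse complement of the reverse primer's last k bases, so a perfect k-base overlap needs the forward primer's last k bases to equal them.
Comparing (forward last k vs required): k=1: A vs A ✓; k=2: AA vs AA ✓; k=3: CAA vs AAC ✗; k=4: CCAA vs AACA ✗; k=5: CCCAA vs AACAA ✗; k=6: CCCCAA vs AACAAA ✗.
Perfect overlaps at k = 1, 2; the largest is 2.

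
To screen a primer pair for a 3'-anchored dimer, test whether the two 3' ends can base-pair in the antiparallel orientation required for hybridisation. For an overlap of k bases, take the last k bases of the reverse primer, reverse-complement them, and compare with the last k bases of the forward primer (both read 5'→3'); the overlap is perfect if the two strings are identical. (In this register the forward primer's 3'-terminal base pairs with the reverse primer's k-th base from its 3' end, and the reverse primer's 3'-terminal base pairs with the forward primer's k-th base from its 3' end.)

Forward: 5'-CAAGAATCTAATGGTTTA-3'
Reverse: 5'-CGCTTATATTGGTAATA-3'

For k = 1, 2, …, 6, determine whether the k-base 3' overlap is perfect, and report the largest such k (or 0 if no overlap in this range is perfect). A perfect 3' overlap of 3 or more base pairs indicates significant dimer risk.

Last 6 bases (5'→3') — forward …GGTTTA, reverse …GTAATA.
Reverse complement of the reverse primer's last 6 bases: TATTAC; its first k bases are the reverse complement of the reverse primer's last k bases, so a perfect k-base overlap needs the forward primer's last k bases to equal them.
Comparing (forward last k vs required): k=1: A vs T ✗; k=2: TA vs TA ✓; k=3: TTA vs TAT ✗; k=4: TTTA vs TATT ✗; k=5: GTTTA vs TATTA ✗; k=6: GGTTTA vs TATTAC ✗.
Only k = 2 is perfect, so the longest perfect 3' overlap is 2.

Longest perfect overlap: 2 complementary base pairs; below the dimer-risk threshold (threshold 3).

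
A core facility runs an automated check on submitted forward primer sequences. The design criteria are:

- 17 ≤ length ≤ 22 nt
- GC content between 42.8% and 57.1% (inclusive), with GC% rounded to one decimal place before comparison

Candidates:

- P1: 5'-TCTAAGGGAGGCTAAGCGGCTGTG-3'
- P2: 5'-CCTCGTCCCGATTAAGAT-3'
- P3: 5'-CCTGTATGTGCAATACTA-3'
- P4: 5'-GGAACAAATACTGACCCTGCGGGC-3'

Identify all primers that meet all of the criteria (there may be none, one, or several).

P1 (24 nt, A=5 T=5 G=10 C=4): length 24, outside 17–22 ✗; GC 14/24 = 58.3%, outside 42.8–57.1% ✗ — fails.
P2 (18 nt, A=4 T=5 G=3 C=6): length 18 ✓; GC 9/18 = 50.0% ✓ — passes.
P3 (18 nt, A=5 T=6 G=3 C=4): length 18 ✓; GC 7/18 = 38.9%, outside 42.8–57.1% ✗ — fails.
P4 (24 nt, A=7 T=3 G=7 C=7): length 24, outside 17–22 ✗; GC 14/24 = 58.3%, outside 42.8–57.1% ✗ — fails.

P2 only.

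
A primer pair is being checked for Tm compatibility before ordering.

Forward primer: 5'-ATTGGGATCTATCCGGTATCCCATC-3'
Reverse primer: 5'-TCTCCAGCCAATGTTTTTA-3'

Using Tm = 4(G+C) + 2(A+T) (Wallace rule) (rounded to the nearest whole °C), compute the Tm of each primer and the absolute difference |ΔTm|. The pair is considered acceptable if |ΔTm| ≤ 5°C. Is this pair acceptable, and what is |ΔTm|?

|ΔTm| = 22°C; the pair is not acceptable.

Forward: A=5 T=8 G=5 C=7 → Tm = 2·13 + 4·12 = 74°C.
Reverse: A=4 T=8 G=2 C=5 → Tm = 2·12 + 4·7 = 52°C.
|ΔTm| = |74 − 52| = 22°C, > 5°C.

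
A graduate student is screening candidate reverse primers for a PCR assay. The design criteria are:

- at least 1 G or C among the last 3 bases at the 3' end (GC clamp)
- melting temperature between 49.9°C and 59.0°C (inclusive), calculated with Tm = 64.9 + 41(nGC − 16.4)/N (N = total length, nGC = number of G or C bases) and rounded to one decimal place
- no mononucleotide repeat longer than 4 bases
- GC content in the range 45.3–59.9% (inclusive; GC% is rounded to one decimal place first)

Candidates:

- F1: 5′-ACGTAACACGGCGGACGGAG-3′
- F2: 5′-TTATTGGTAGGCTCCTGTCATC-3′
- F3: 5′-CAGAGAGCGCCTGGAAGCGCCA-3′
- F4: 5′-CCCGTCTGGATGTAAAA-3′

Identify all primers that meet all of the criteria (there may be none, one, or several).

F2 only.

F1 (20 nt, A=6 T=1 G=8 C=5): 3' end GAG has 2 G/C ✓; Tm = 64.9 + 41·(13 − 16.4)/20 = 57.9°C ✓; longest run = 2 ✓; GC 13/20 = 65.0%, outside 45.3–59.9% ✗ — fails.
F2 (22 nt, A=3 T=9 G=5 C=5): 3' end ATC has 1 G/C ✓; Tm = 64.9 + 41·(10 − 16.4)/22 = 53.0°C ✓; longest run = 2 ✓; GC 10/22 = 45.5% ✓ — passes.
F3 (22 nt, A=6 T=1 G=8 C=7): 3' end CCA has 2 G/C ✓; Tm = 64.9 + 41·(15 − 16.4)/22 = 62.3°C, outside 49.9–59.0°C ✗; longest run = 2 ✓; GC 15/22 = 68.2%, outside 45.3–59.9% ✗ — fails.
F4 (17 nt, A=5 T=4 G=4 C=4): 3' end AAA has 0 G/C, need ≥1 ✗; Tm = 64.9 + 41·(8 − 16.4)/17 = 44.6°C, outside 49.9–59.0°C ✗; longest run = 4 ✓; GC 8/17 = 47.1% ✓ — fails.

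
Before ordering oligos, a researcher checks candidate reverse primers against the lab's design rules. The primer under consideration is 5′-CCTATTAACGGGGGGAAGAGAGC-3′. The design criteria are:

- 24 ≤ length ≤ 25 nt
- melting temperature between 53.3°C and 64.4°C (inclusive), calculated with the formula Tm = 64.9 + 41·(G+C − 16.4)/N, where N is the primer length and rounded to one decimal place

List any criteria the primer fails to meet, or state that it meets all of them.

Fails: length.

Base counts: A=7, T=3, G=9, C=4 (length 23).
length: length 23, outside 24–25 ✗
Tm: Tm = 64.9 + 41·(13 − 16.4)/23 = 58.8°C ✓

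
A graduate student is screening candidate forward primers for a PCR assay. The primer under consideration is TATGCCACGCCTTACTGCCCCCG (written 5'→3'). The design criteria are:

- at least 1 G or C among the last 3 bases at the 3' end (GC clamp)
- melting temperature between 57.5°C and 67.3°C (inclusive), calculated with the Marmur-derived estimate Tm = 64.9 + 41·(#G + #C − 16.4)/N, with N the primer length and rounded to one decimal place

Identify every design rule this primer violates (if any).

Base counts: A=3, T=5, G=4, C=11 (length 23).
GC clamp: 3' end CCG has 3 G/C ✓
Tm: Tm = 64.9 + 41·(15 − 16.4)/23 = 62.4°C ✓

Meets all criteria.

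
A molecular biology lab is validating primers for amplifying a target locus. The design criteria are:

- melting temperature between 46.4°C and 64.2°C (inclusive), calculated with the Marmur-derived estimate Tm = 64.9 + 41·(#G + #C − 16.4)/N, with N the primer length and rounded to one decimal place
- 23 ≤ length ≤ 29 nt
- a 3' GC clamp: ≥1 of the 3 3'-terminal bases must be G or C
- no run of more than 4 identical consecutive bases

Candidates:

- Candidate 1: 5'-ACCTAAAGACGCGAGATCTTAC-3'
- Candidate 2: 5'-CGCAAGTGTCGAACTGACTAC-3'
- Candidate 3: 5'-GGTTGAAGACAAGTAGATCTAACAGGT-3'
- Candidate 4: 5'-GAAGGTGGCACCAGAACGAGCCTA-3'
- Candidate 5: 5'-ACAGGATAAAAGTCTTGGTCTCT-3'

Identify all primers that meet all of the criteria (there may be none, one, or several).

Candidate 1 (22 nt, A=8 T=4 G=4 C=6): Tm = 64.9 + 41·(10 − 16.4)/22 = 53.0°C ✓; length 22, outside 23–29 ✗; 3' end TAC has 1 G/C ✓; longest run = 3 ✓ — fails.
Candidate 2 (21 nt, A=6 T=4 G=5 C=6): Tm = 64.9 + 41·(11 − 16.4)/21 = 54.4°C ✓; length 21, outside 23–29 ✗; 3' end TAC has 1 G/C ✓; longest run = 2 ✓ — fails.
Candidate 3 (27 nt, A=10 T=6 G=8 C=3): Tm = 64.9 + 41·(11 − 16.4)/27 = 56.7°C ✓; length 27 ✓; 3' end GGT has 2 G/C ✓; longest run = 2 ✓ — passes.
Candidate 4 (24 nt, A=8 T=2 G=8 C=6): Tm = 64.9 + 41·(14 − 16.4)/24 = 60.8°C ✓; length 24 ✓; 3' end CTA has 1 G/C ✓; longest run = 2 ✓ — passes.
Candidate 5 (23 nt, A=7 T=7 G=5 C=4): Tm = 64.9 + 41·(9 − 16.4)/23 = 51.7°C ✓; length 23 ✓; 3' end TCT has 1 G/C ✓; longest run = 4 ✓ — passes.

Candidate 3, Candidate 4 and Candidate 5.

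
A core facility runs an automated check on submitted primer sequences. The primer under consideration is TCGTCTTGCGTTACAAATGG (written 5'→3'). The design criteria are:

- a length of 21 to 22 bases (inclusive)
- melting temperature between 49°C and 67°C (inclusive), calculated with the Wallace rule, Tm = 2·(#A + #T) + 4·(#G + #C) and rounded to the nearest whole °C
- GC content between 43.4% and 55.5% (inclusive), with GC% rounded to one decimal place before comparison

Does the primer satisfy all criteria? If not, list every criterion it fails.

Fails: length.

Base counts: A=4, T=7, G=5, C=4 (length 20).
length: length 20, outside 21–22 ✗
Tm: Tm = 2·11 + 4·9 = 58°C ✓
GC content: GC 9/20 = 45.0% ✓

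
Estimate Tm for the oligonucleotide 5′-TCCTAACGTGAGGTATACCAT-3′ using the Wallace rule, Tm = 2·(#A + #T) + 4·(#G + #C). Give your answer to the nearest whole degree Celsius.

Base counts: A=6, T=6, G=4, C=5 (length 21).
Tm = 2·(6+6) + 4·(4+5) = 2·12 + 4·9 = 24 + 36 = 60°C.

60°C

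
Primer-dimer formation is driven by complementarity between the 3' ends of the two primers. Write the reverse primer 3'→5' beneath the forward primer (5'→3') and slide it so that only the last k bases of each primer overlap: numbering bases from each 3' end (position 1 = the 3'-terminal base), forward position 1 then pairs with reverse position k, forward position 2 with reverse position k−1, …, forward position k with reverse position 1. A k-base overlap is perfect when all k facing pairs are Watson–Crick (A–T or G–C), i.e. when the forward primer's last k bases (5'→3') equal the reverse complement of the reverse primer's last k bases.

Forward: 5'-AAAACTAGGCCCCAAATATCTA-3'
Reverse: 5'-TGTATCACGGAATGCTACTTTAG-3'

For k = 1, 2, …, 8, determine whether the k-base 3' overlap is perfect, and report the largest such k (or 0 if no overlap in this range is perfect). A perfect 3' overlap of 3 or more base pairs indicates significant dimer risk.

Last 8 bases (5'→3') — forward …AATATCTA, reverse …TACTTTAG.
Reverse complement of the reverse primer's last 8 bases: CTAAAGTA; its first k bases are the reverse complement of the reverse primer's last k bases, so a perfect k-base overlap needs the forward primer's last k bases to equal them.
Comparing (forward last k vs required): k=1: A vs C ✗; k=2: TA vs CT ✗; k=3: CTA vs CTA ✓; k=4: TCTA vs CTAA ✗; k=5: ATCTA vs CTAAA ✗; k=6: TATCTA vs CTAAAG ✗; k=7: ATATCTA vs CTAAAGT ✗; k=8: AATATCTA vs CTAAAGTA ✗.
Only k = 3 is perfect, so the longest perfect 3' overlap is 3.

Longest perfect overlap: 3 complementary base pairs; significant dimer risk (threshold 3).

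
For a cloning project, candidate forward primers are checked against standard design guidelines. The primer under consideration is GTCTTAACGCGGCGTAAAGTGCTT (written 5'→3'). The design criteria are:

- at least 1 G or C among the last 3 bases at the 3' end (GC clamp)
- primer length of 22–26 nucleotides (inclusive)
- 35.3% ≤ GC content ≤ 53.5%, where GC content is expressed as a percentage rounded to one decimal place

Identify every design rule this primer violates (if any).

Meets all criteria.

Base counts: A=5, T=7, G=7, C=5 (length 24).
GC clamp: 3' end CTT has 1 G/C ✓
length: length 24 ✓
GC content: GC 12/24 = 50.0% ✓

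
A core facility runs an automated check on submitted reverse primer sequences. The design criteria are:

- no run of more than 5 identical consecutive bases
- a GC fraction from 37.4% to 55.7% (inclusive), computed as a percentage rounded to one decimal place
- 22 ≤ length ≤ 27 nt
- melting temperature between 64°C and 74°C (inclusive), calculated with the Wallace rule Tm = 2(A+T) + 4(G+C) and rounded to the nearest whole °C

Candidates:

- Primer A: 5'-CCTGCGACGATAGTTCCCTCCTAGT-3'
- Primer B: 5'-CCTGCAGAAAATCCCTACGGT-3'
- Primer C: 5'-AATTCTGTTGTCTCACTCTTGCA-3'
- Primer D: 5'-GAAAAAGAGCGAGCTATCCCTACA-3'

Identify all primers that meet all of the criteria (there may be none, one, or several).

Primer C and Primer D.

Primer A (25 nt, A=4 T=7 G=5 C=9): longest run = 3 ✓; GC 14/25 = 56.0%, outside 37.4–55.7% ✗; length 25 ✓; Tm = 2·11 + 4·14 = 78°C, outside 64–74°C ✗ — fails.
Primer B (21 nt, A=6 T=4 G=4 C=7): longest run = 4 ✓; GC 11/21 = 52.4% ✓; length 21, outside 22–27 ✗; Tm = 2·10 + 4·11 = 64°C ✓ — fails.
Primer C (23 nt, A=4 T=10 G=3 C=6): longest run = 2 ✓; GC 9/23 = 39.1% ✓; length 23 ✓; Tm = 2·14 + 4·9 = 64°C ✓ — passes.
Primer D (24 nt, A=10 T=3 G=5 C=6): longest run = 5 ✓; GC 11/24 = 45.8% ✓; length 24 ✓; Tm = 2·13 + 4·11 = 70°C ✓ — passes.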